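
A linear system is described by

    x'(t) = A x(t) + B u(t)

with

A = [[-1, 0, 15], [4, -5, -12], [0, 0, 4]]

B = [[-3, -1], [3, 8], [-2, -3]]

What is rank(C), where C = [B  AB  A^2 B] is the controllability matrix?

2

AB = [[-27, -44], [-3, -8], [-8, -12]]
A^2B = [[-93, -136], [3, 8], [-32, -48]]
Controllability matrix C = [B  AB  A^2B] = [[-3, -1, -27, -44, -93, -136], [3, 8, -3, -8, 3, 8], [-2, -3, -8, -12, -32, -48]]
The rows r1, r2, r3 of C are linearly dependent: -r1 + r2 + 3·r3 = 0 (check each entry), so rank(C) ≤ 2.
The 2×2 minor from rows 1, 2, columns 1, 2 is (-3)·8 - (-1)·3 = -24 - (-3) = -21 ≠ 0, so rank(C) = 2.
rank(C) = 2 < n = 3, so the pair (A, B) is not completely controllable.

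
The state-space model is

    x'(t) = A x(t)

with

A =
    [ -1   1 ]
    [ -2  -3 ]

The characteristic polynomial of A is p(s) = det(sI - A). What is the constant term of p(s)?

For a 2×2 matrix, det(sI - A) = s^2 - (tr A)s + det A.
tr A = -4, det A = 5.
So p(s) = s^2 + 4s + 5.
The constant term is 5.

5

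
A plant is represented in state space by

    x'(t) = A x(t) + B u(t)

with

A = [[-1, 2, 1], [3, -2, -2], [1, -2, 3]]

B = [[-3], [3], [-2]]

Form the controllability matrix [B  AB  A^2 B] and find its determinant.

AB = [[7], [-11], [-15]]
A^2B = [[-44], [73], [-16]]
Controllability matrix C = [B  AB  A^2B] = [[-3, 7, -44], [3, -11, 73], [-2, -15, -16]]
Expanding along the first row, det(C) = (-3)·((-11)·(-16) - 73·(-15)) - 7·(3·(-16) - 73·(-2)) + (-44)·(3·(-15) - (-11)·(-2)) = (-3)·1271 - 7·98 + (-44)·(-67) = -1551
Since det(C) ≠ 0, rank(C) = 3 and the system is completely controllable.

-1551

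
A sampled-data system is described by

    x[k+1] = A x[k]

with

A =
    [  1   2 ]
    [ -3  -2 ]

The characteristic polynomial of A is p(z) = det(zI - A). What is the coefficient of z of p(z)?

1

For a 2×2 matrix, det(zI - A) = z^2 - (tr A)z + det A.
tr A = -1, det A = 4.
So p(z) = z^2 + z + 4.
The coefficient of z is 1.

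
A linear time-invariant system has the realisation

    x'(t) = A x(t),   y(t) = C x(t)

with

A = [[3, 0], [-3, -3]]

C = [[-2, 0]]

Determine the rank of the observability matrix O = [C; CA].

CA = [[-6, 0]]
Observability matrix O = [C; CA] = [[-2, 0], [-6, 0]]
Every row of O is a scalar multiple of row 1 = [-2, 0] (multipliers 1, 3), so the rows span a one-dimensional space.
O ≠ 0, hence rank(O) = 1.
rank(O) = 1 < n = 2, so the pair (A, C) is not completely observable.

1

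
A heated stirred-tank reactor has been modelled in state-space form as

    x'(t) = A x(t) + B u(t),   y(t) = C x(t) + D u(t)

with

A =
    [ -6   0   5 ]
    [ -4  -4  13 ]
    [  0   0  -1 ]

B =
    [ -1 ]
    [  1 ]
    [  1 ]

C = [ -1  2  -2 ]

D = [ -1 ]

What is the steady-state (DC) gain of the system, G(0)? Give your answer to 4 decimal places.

G(0) = C(-A)^{-1}B + D = -C A^{-1} B + D.
det A = -24, so A^{-1} = (1/-24)·adj(A) = [[-1/6, 0, -5/6], [1/6, -1/4, -29/12], [0, 0, -1]]
A^{-1} B = [-2/3, -17/6, -1]^T
C A^{-1} B = -3
G(0) = D - C A^{-1} B = -1 - (-3) = 2

2.0000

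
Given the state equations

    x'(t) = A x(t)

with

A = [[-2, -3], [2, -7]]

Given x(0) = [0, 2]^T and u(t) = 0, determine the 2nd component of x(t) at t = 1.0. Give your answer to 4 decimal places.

det(sI - A) = s^2 - (tr A)s + det A, with tr A = (-2) + (-7) = -9 and det A = (-2)·(-7) - (-3)·2 = 14 - (-6) = 20.
So p(s) = det(sI - A) = s^2 + 9s + 20.
Factor s^2 + 9s + 20: two numbers with sum -9 and product 20 are -4 and -5, so s^2 + 9s + 20 = (s + 4)(s + 5).
Hence p(s) = (s + 4) (s + 5), with roots -5, -4.
The eigenvalues -5, -4 are distinct and real, so A is diagonalisable and x(t) = e^{At} x(0) = V diag(e^{λ_i t}) V^{-1} x(0), where the columns of V are the eigenvectors.
λ = -5: A - (-5)I = [[3, -3], [2, -2]]. Row 1 gives 3·v1 + (-3)·v2 = 0, so take v_1 = [-1, -1]^T.
λ = -4: A - (-4)I = [[2, -3], [2, -3]]. Row 1 gives 2·v1 + (-3)·v2 = 0, so take v_2 = [-3, -2]^T.
V = [v_1 v_2] = [[-1, -3], [-1, -2]] has det V = -1, so V^{-1} = adj(V)/det V = [[2, -3], [-1, 1]].
Modal coordinates z(0) = V^{-1} x(0): 2·0 + (-3)·2 = -6; (-1)·0 + 1·2 = 2; so z(0) = [-6, 2]^T.
x_2(t) = Σ_i (v_i)_2 · z_i(0) · e^{λ_i t} (row 2 of V times the modal terms).
x_2(1.0) = (-1)·(-6)·e^{-5·1.0} + (-2)·2·e^{-4·1.0} = 6·0.006738 + (-4)·0.018316 = -0.0328.

-0.0328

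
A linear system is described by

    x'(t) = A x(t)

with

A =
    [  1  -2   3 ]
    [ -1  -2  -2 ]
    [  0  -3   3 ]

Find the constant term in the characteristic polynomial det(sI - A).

Expand det(sI - A) for the 3×3 matrix.
p(s) = s^3 - 2s^2 - 13s + 9.
(Check: constant term = det(-A) = (-1)^3 det A = 9; coefficient of s^2 = -tr A = -2.)
The constant term is 9.

9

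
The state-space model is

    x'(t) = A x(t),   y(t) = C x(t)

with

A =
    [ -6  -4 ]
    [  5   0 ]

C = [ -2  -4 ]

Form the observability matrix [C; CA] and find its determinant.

-48

CA = [[-8, 8]]
Observability matrix O = [C; CA] = [[-2, -4], [-8, 8]]
det(O) = (-2)·8 - (-4)·(-8) = -16 - 32 = -48
Since det(O) ≠ 0, rank(O) = 2 and the system is completely observable.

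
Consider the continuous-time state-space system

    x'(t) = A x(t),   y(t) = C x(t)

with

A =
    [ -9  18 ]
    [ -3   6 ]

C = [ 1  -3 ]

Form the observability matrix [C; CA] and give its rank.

CA = [[0, 0]]
Observability matrix O = [C; CA] = [[1, -3], [0, 0]]
Every row of O is a scalar multiple of row 1 = [1, -3] (multipliers 1, 0), so the rows span a one-dimensional space.
O ≠ 0, hence rank(O) = 1.
rank(O) = 1 < n = 2, so the pair (A, C) is not completely observable.

1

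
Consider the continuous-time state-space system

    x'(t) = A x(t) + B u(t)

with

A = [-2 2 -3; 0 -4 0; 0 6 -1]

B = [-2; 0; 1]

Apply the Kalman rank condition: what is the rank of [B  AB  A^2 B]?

2

AB = [[1], [0], [-1]]
A^2B = [[1], [0], [1]]
Controllability matrix C = [B  AB  A^2B] = [[-2, 1, 1], [0, 0, 0], [1, -1, 1]]
Row 2 of C is identically zero, so rank(C) ≤ 2.
The 2×2 minor from rows 1, 3, columns 1, 2 is (-2)·(-1) - 1·1 = 2 - 1 = 1 ≠ 0, so rank(C) = 2.
rank(C) = 2 < n = 3, so the pair (A, B) is not completely controllable.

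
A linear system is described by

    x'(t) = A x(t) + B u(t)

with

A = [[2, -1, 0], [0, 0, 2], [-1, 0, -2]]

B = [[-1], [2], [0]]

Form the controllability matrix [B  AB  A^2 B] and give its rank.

AB = [[-4], [0], [1]]
A^2B = [[-8], [2], [2]]
Controllability matrix C = [B  AB  A^2B] = [[-1, -4, -8], [2, 0, 2], [0, 1, 2]]
det(C) = (-1)·(0·2 - 2·1) - (-4)·(2·2 - 2·0) + (-8)·(2·1 - 0·0) = (-1)·(-2) - (-4)·4 + (-8)·2 = 2 ≠ 0, so rank(C) = 3.
rank(C) = 3 = n, so the pair (A, B) is completely controllable.

3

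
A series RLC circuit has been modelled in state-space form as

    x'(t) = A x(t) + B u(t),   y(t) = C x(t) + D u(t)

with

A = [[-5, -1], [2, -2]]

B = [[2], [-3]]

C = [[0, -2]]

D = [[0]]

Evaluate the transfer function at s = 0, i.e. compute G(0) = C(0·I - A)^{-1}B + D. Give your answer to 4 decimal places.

1.8333

G(0) = C(-A)^{-1}B + D = -C A^{-1} B + D.
det A = 12, so A^{-1} = (1/12)·adj(A) = [[-1/6, 1/12], [-1/6, -5/12]]
A^{-1} B = [-7/12, 11/12]^T
C A^{-1} B = -11/6
G(0) = D - C A^{-1} B = 0 - (-11/6) = 11/6 ≈ 1.8333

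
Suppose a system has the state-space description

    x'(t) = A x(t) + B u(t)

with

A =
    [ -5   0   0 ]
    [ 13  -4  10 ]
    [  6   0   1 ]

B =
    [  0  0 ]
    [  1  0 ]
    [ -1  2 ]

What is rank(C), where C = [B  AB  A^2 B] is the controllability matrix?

2

AB = [[0, 0], [-14, 20], [-1, 2]]
A^2B = [[0, 0], [46, -60], [-1, 2]]
Controllability matrix C = [B  AB  A^2B] = [[0, 0, 0, 0, 0, 0], [1, 0, -14, 20, 46, -60], [-1, 2, -1, 2, -1, 2]]
Row 1 of C is identically zero, so rank(C) ≤ 2.
The 2×2 minor from rows 2, 3, columns 1, 2 is 1·2 - 0·(-1) = 2 - 0 = 2 ≠ 0, so rank(C) = 2.
rank(C) = 2 < n = 3, so the pair (A, B) is not completely controllable.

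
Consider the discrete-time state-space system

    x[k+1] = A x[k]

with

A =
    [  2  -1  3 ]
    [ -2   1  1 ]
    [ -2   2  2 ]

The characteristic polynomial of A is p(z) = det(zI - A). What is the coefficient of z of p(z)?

10

Expand det(zI - A) for the 3×3 matrix.
p(z) = z^3 - 5z^2 + 10z + 8.
(Check: constant term = det(-A) = (-1)^3 det A = 8; coefficient of z^2 = -tr A = -5.)
The coefficient of z is 10.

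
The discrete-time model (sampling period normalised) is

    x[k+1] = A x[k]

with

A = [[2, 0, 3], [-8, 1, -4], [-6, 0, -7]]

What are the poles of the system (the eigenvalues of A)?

-4, -1, 1

det(zI - A) = z^3 - (tr A)z^2 + (M11 + M22 + M33)z - det A, where Mii is the 2×2 principal minor of A obtained by deleting row i and column i.
tr A = 2 + 1 + (-7) = -4; M11 = 1·(-7) - (-4)·0 = -7 - 0 = -7; M22 = 2·(-7) - 3·(-6) = -14 - (-18) = 4; M33 = 2·1 - 0·(-8) = 2 - 0 = 2; sum of minors = -1.
det A = 2·(1·(-7) - (-4)·0) - 0·((-8)·(-7) - (-4)·(-6)) + 3·((-8)·0 - 1·(-6)) = 2·(-7) - 0·32 + 3·6 = 4.
So p(z) = det(zI - A) = z^3 + 4z^2 - z - 4.
Rational-root test: any integer root divides -4. Testing small divisors, z = -1 works: p(-1) = -1 + 4 + 1 + (-4) = 0, so (z + 1) is a factor.
Dividing, p(z) = (z + 1)(z^2 + 3z - 4).
Factor z^2 + 3z - 4: two numbers with sum -3 and product -4 are 1 and -4, so z^2 + 3z - 4 = (z - 1)(z + 4).
Hence p(z) = (z - 1) (z + 1) (z + 4), with roots -4, -1, 1.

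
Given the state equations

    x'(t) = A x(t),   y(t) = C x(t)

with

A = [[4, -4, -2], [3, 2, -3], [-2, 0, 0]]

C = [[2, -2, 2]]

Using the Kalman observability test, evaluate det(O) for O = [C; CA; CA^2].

-1952

CA = [[-2, -12, 2]]
CA^2 = [[-48, -16, 40]]
Observability matrix O = [C; CA; CA^2] = [[2, -2, 2], [-2, -12, 2], [-48, -16, 40]]
Expanding along the first row, det(O) = 2·((-12)·40 - 2·(-16)) - (-2)·((-2)·40 - 2·(-48)) + 2·((-2)·(-16) - (-12)·(-48)) = 2·(-448) - (-2)·16 + 2·(-544) = -1952
Since det(O) ≠ 0, rank(O) = 3 and the system is completely observable.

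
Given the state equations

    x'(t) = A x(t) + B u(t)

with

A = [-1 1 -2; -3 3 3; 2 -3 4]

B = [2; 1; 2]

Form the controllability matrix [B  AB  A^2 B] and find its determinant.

-1271

AB = [[-5], [3], [9]]
A^2B = [[-10], [51], [17]]
Controllability matrix C = [B  AB  A^2B] = [[2, -5, -10], [1, 3, 51], [2, 9, 17]]
Expanding along the first row, det(C) = 2·(3·17 - 51·9) - (-5)·(1·17 - 51·2) + (-10)·(1·9 - 3·2) = 2·(-408) - (-5)·(-85) + (-10)·3 = -1271
Since det(C) ≠ 0, rank(C) = 3 and the system is completely controllable.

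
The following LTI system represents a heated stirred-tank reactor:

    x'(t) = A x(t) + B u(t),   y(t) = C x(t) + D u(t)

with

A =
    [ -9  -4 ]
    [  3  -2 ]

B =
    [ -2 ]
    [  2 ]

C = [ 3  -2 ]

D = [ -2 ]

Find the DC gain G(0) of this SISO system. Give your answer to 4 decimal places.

-4.0000

G(0) = C(-A)^{-1}B + D = -C A^{-1} B + D.
det A = 30, so A^{-1} = (1/30)·adj(A) = [[-1/15, 2/15], [-1/10, -3/10]]
A^{-1} B = [2/5, -2/5]^T
C A^{-1} B = 2
G(0) = D - C A^{-1} B = -2 - (2) = -4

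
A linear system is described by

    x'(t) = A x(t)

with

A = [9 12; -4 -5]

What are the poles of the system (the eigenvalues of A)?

det(sI - A) = s^2 - (tr A)s + det A, with tr A = 9 + (-5) = 4 and det A = 9·(-5) - 12·(-4) = -45 - (-48) = 3.
So p(s) = det(sI - A) = s^2 - 4s + 3.
Factor s^2 - 4s + 3: two numbers with sum 4 and product 3 are 3 and 1, so s^2 - 4s + 3 = (s - 3)(s - 1).
Hence p(s) = (s - 3) (s - 1), with roots 1, 3.
At least one eigenvalue has non-negative real part, so the system is not asymptotically stable.

1, 3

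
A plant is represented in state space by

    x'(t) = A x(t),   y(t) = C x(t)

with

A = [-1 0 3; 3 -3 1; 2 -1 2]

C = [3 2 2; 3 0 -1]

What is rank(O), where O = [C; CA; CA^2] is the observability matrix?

CA = [[7, -8, 15], [-5, 1, 7]]
CA^2 = [[-1, 9, 43], [22, -10, 0]]
Observability matrix O = [C; CA; CA^2] = [[3, 2, 2], [3, 0, -1], [7, -8, 15], [-5, 1, 7], [-1, 9, 43], [22, -10, 0]]
Take the 3×3 submatrix of O formed by rows 1, 2, 3: [[3, 2, 2], [3, 0, -1], [7, -8, 15]]. Its determinant is 3·(0·15 - (-1)·(-8)) - 2·(3·15 - (-1)·7) + 2·(3·(-8) - 0·7) = 3·(-8) - 2·52 + 2·(-24) = -176 ≠ 0.
So rank(O) ≥ 3; since O has 3 columns, rank(O) = 3.
rank(O) = 3 = n, so the pair (A, C) is completely observable.

3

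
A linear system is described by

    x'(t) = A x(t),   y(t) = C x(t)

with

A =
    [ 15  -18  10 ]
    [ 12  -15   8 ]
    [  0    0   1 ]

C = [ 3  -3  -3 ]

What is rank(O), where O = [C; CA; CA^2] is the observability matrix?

2

CA = [[9, -9, 3]]
CA^2 = [[27, -27, 21]]
Observability matrix O = [C; CA; CA^2] = [[3, -3, -3], [9, -9, 3], [27, -27, 21]]
The columns c1, c2, c3 of O are linearly dependent: c1 + c2 = 0 (check each entry), so rank(O) ≤ 2.
The 2×2 minor from rows 1, 2, columns 1, 3 is 3·3 - (-3)·9 = 9 - (-27) = 36 ≠ 0, so rank(O) = 2.
rank(O) = 2 < n = 3, so the pair (A, C) is not completely observable.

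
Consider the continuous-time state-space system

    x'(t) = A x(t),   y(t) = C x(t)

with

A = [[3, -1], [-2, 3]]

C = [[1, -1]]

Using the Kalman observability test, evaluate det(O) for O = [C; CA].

CA = [[5, -4]]
Observability matrix O = [C; CA] = [[1, -1], [5, -4]]
det(O) = 1·(-4) - (-1)·5 = -4 - (-5) = 1
Since det(O) ≠ 0, rank(O) = 2 and the system is completely observable.

1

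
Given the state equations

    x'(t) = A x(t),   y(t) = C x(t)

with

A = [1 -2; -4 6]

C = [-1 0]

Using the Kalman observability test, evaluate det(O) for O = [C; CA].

CA = [[-1, 2]]
Observability matrix O = [C; CA] = [[-1, 0], [-1, 2]]
det(O) = (-1)·2 - 0·(-1) = -2 - 0 = -2
Since det(O) ≠ 0, rank(O) = 2 and the system is completely observable.

-2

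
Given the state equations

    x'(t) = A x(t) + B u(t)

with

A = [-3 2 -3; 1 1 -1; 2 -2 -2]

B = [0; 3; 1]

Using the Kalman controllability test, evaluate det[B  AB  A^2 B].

-617

AB = [[3], [2], [-8]]
A^2B = [[19], [13], [18]]
Controllability matrix C = [B  AB  A^2B] = [[0, 3, 19], [3, 2, 13], [1, -8, 18]]
Expanding along the first row, det(C) = 0·(2·18 - 13·(-8)) - 3·(3·18 - 13·1) + 19·(3·(-8) - 2·1) = 0·140 - 3·41 + 19·(-26) = -617
Since det(C) ≠ 0, rank(C) = 3 and the system is completely controllable.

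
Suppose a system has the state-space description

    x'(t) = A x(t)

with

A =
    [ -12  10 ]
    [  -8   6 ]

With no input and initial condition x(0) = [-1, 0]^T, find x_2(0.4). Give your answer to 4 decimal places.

0.9897

det(sI - A) = s^2 - (tr A)s + det A, with tr A = (-12) + 6 = -6 and det A = (-12)·6 - 10·(-8) = -72 - (-80) = 8.
So p(s) = det(sI - A) = s^2 + 6s + 8.
Factor s^2 + 6s + 8: two numbers with sum -6 and product 8 are -2 and -4, so s^2 + 6s + 8 = (s + 2)(s + 4).
Hence p(s) = (s + 2) (s + 4), with roots -4, -2.
The eigenvalues -4, -2 are distinct and real, so A is diagonalisable and x(t) = e^{At} x(0) = V diag(e^{λ_i t}) V^{-1} x(0), where the columns of V are the eigenvectors.
λ = -4: A - (-4)I = [[-8, 10], [-8, 10]]. Row 1 gives (-8)·v1 + 10·v2 = 0, so take v_1 = [5, 4]^T.
λ = -2: A - (-2)I = [[-10, 10], [-8, 8]]. Row 1 gives (-10)·v1 + 10·v2 = 0, so take v_2 = [1, 1]^T.
V = [v_1 v_2] = [[5, 1], [4, 1]] has det V = 1, so V^{-1} = adj(V)/det V = [[1, -1], [-4, 5]].
Modal coordinates z(0) = V^{-1} x(0): 1·(-1) + (-1)·0 = -1; (-4)·(-1) + 5·0 = 4; so z(0) = [-1, 4]^T.
x_2(t) = Σ_i (v_i)_2 · z_i(0) · e^{λ_i t} (row 2 of V times the modal terms).
x_2(0.4) = 4·(-1)·e^{-4·0.4} + 1·4·e^{-2·0.4} = (-4)·0.201897 + 4·0.449329 = 0.9897.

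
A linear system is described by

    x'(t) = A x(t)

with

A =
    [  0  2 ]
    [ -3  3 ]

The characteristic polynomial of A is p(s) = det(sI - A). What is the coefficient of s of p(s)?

-3

For a 2×2 matrix, det(sI - A) = s^2 - (tr A)s + det A.
tr A = 3, det A = 6.
So p(s) = s^2 - 3s + 6.
The coefficient of s is -3.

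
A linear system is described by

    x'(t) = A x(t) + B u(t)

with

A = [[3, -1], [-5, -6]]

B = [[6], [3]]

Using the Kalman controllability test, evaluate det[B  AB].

AB = [[15], [-48]]
Controllability matrix C = [B  AB] = [[6, 15], [3, -48]]
det(C) = 6·(-48) - 15·3 = -288 - 45 = -333
Since det(C) ≠ 0, rank(C) = 2 and the system is completely controllable.

-333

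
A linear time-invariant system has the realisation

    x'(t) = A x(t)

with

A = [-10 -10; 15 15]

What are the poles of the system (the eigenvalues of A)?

0, 5

det(sI - A) = s^2 - (tr A)s + det A, with tr A = (-10) + 15 = 5 and det A = (-10)·15 - (-10)·15 = -150 - (-150) = 0.
So p(s) = det(sI - A) = s^2 - 5s.
Factor s^2 - 5s: two numbers with sum 5 and product 0 are 5 and 0, so s^2 - 5s = s(s - 5).
Hence p(s) = s (s - 5), with roots 0, 5.
At least one eigenvalue has non-negative real part, so the system is not asymptotically stable.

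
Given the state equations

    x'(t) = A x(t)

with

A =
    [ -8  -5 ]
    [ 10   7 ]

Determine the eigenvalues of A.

det(sI - A) = s^2 - (tr A)s + det A, with tr A = (-8) + 7 = -1 and det A = (-8)·7 - (-5)·10 = -56 - (-50) = -6.
So p(s) = det(sI - A) = s^2 + s - 6.
Factor s^2 + s - 6: two numbers with sum -1 and product -6 are 2 and -3, so s^2 + s - 6 = (s - 2)(s + 3).
Hence p(s) = (s - 2) (s + 3), with roots -3, 2.
At least one eigenvalue has non-negative real part, so the system is not asymptotically stable.

-3, 2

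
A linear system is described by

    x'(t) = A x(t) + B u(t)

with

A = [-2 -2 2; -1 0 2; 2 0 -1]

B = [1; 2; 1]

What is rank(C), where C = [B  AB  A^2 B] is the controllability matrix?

AB = [[-4], [1], [1]]
A^2B = [[8], [6], [-9]]
Controllability matrix C = [B  AB  A^2B] = [[1, -4, 8], [2, 1, 6], [1, 1, -9]]
det(C) = 1·(1·(-9) - 6·1) - (-4)·(2·(-9) - 6·1) + 8·(2·1 - 1·1) = 1·(-15) - (-4)·(-24) + 8·1 = -103 ≠ 0, so rank(C) = 3.
rank(C) = 3 = n, so the pair (A, B) is completely controllable.

3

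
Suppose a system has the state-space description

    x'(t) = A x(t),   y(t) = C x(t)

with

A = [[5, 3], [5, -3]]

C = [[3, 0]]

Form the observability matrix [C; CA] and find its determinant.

CA = [[15, 9]]
Observability matrix O = [C; CA] = [[3, 0], [15, 9]]
det(O) = 3·9 - 0·15 = 27 - 0 = 27
Since det(O) ≠ 0, rank(O) = 2 and the system is completely observable.

27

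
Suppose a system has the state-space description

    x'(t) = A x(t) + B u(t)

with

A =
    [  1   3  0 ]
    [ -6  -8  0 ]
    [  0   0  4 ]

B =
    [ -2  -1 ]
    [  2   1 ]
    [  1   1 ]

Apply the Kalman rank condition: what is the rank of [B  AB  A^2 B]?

AB = [[4, 2], [-4, -2], [4, 4]]
A^2B = [[-8, -4], [8, 4], [16, 16]]
Controllability matrix C = [B  AB  A^2B] = [[-2, -1, 4, 2, -8, -4], [2, 1, -4, -2, 8, 4], [1, 1, 4, 4, 16, 16]]
The rows r1, r2, r3 of C are linearly dependent: r1 + r2 = 0 (check each entry), so rank(C) ≤ 2.
The 2×2 minor from rows 1, 3, columns 1, 2 is (-2)·1 - (-1)·1 = -2 - (-1) = -1 ≠ 0, so rank(C) = 2.
rank(C) = 2 < n = 3, so the pair (A, B) is not completely controllable.

2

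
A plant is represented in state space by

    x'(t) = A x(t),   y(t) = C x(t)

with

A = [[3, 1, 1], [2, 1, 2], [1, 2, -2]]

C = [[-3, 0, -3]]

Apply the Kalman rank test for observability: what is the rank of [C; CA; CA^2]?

CA = [[-12, -9, 3]]
CA^2 = [[-51, -15, -36]]
Observability matrix O = [C; CA; CA^2] = [[-3, 0, -3], [-12, -9, 3], [-51, -15, -36]]
det(O) = (-3)·((-9)·(-36) - 3·(-15)) - 0·((-12)·(-36) - 3·(-51)) + (-3)·((-12)·(-15) - (-9)·(-51)) = (-3)·369 - 0·585 + (-3)·(-279) = -270 ≠ 0, so rank(O) = 3.
rank(O) = 3 = n, so the pair (A, C) is completely observable.

3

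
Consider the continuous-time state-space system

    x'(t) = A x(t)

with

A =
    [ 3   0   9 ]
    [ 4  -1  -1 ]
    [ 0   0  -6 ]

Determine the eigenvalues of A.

det(sI - A) = s^3 - (tr A)s^2 + (M11 + M22 + M33)s - det A, where Mii is the 2×2 principal minor of A obtained by deleting row i and column i.
tr A = 3 + (-1) + (-6) = -4; M11 = (-1)·(-6) - (-1)·0 = 6 - 0 = 6; M22 = 3·(-6) - 9·0 = -18 - 0 = -18; M33 = 3·(-1) - 0·4 = -3 - 0 = -3; sum of minors = -15.
det A = 3·((-1)·(-6) - (-1)·0) - 0·(4·(-6) - (-1)·0) + 9·(4·0 - (-1)·0) = 3·6 - 0·(-24) + 9·0 = 18.
So p(s) = det(sI - A) = s^3 + 4s^2 - 15s - 18.
Rational-root test: any integer root divides -18. Testing small divisors, s = -1 works: p(-1) = -1 + 4 + 15 + (-18) = 0, so (s + 1) is a factor.
Dividing, p(s) = (s + 1)(s^2 + 3s - 18).
Factor s^2 + 3s - 18: two numbers with sum -3 and product -18 are 3 and -6, so s^2 + 3s - 18 = (s - 3)(s + 6).
Hence p(s) = (s - 3) (s + 1) (s + 6), with roots -6, -1, 3.
At least one eigenvalue has non-negative real part, so the system is not asymptotically stable.

-6, -1, 3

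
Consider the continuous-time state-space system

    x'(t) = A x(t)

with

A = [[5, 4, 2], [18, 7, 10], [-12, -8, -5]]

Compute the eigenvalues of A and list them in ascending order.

-1, 3, 5

det(sI - A) = s^3 - (tr A)s^2 + (M11 + M22 + M33)s - det A, where Mii is the 2×2 principal minor of A obtained by deleting row i and column i.
tr A = 5 + 7 + (-5) = 7; M11 = 7·(-5) - 10·(-8) = -35 - (-80) = 45; M22 = 5·(-5) - 2·(-12) = -25 - (-24) = -1; M33 = 5·7 - 4·18 = 35 - 72 = -37; sum of minors = 7.
det A = 5·(7·(-5) - 10·(-8)) - 4·(18·(-5) - 10·(-12)) + 2·(18·(-8) - 7·(-12)) = 5·45 - 4·30 + 2·(-60) = -15.
So p(s) = det(sI - A) = s^3 - 7s^2 + 7s + 15.
Rational-root test: any integer root divides 15. Testing small divisors, s = -1 works: p(-1) = -1 + (-7) + (-7) + 15 = 0, so (s + 1) is a factor.
Dividing, p(s) = (s + 1)(s^2 - 8s + 15).
Factor s^2 - 8s + 15: two numbers with sum 8 and product 15 are 5 and 3, so s^2 - 8s + 15 = (s - 5)(s - 3).
Hence p(s) = (s - 5) (s - 3) (s + 1), with roots -1, 3, 5.
At least one eigenvalue has non-negative real part, so the system is not asymptotically stable.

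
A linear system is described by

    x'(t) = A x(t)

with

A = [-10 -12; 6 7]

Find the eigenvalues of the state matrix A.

-2, -1

det(sI - A) = s^2 - (tr A)s + det A, with tr A = (-10) + 7 = -3 and det A = (-10)·7 - (-12)·6 = -70 - (-72) = 2.
So p(s) = det(sI - A) = s^2 + 3s + 2.
Factor s^2 + 3s + 2: two numbers with sum -3 and product 2 are -1 and -2, so s^2 + 3s + 2 = (s + 1)(s + 2).
Hence p(s) = (s + 1) (s + 2), with roots -2, -1.
All eigenvalues have negative real part, so the system is asymptotically stable.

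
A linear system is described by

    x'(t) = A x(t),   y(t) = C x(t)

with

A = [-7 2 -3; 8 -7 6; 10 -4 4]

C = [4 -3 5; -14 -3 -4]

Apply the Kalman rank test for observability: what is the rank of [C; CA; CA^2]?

CA = [[-2, 9, -10], [34, 9, 8]]
CA^2 = [[-14, -27, 20], [-86, -27, -16]]
Observability matrix O = [C; CA; CA^2] = [[4, -3, 5], [-14, -3, -4], [-2, 9, -10], [34, 9, 8], [-14, -27, 20], [-86, -27, -16]]
The columns c1, c2, c3 of O are linearly dependent: -c1 + 2·c2 + 2·c3 = 0 (check each entry), so rank(O) ≤ 2.
The 2×2 minor from rows 1, 2, columns 1, 2 is 4·(-3) - (-3)·(-14) = -12 - 42 = -54 ≠ 0, so rank(O) = 2.
rank(O) = 2 < n = 3, so the pair (A, C) is not completely observable.

2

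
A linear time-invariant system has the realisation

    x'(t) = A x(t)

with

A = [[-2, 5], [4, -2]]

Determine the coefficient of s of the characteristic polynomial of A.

For a 2×2 matrix, det(sI - A) = s^2 - (tr A)s + det A.
tr A = -4, det A = -16.
So p(s) = s^2 + 4s - 16.
The coefficient of s is 4.

4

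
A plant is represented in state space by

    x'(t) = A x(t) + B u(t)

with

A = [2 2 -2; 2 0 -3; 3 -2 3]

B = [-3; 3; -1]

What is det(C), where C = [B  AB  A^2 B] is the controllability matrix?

AB = [[2], [-3], [-18]]
A^2B = [[34], [58], [-42]]
Controllability matrix C = [B  AB  A^2B] = [[-3, 2, 34], [3, -3, 58], [-1, -18, -42]]
Expanding along the first row, det(C) = (-3)·((-3)·(-42) - 58·(-18)) - 2·(3·(-42) - 58·(-1)) + 34·(3·(-18) - (-3)·(-1)) = (-3)·1170 - 2·(-68) + 34·(-57) = -5312
Since det(C) ≠ 0, rank(C) = 3 and the system is completely controllable.

-5312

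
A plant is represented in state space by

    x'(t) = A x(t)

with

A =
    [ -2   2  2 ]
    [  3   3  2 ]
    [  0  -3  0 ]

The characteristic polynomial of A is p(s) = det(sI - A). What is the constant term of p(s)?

Expand det(sI - A) for the 3×3 matrix.
p(s) = s^3 - s^2 - 6s + 30.
(Check: constant term = det(-A) = (-1)^3 det A = 30; coefficient of s^2 = -tr A = -1.)
The constant term is 30.

30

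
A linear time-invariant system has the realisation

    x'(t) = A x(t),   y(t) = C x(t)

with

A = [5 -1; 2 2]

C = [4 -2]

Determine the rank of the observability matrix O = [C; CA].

1

CA = [[16, -8]]
Observability matrix O = [C; CA] = [[4, -2], [16, -8]]
Every row of O is a scalar multiple of row 1 = [4, -2] (multipliers 1, 4), so the rows span a one-dimensional space.
O ≠ 0, hence rank(O) = 1.
rank(O) = 1 < n = 2, so the pair (A, C) is not completely observable.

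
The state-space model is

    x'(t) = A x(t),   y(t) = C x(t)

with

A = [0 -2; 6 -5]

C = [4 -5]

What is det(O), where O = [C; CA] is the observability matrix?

CA = [[-30, 17]]
Observability matrix O = [C; CA] = [[4, -5], [-30, 17]]
det(O) = 4·17 - (-5)·(-30) = 68 - 150 = -82
Since det(O) ≠ 0, rank(O) = 2 and the system is completely observable.

-82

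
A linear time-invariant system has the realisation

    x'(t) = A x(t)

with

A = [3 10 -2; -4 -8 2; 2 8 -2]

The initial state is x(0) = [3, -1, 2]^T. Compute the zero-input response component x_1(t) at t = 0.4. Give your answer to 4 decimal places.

1.1799

det(sI - A) = s^3 - (tr A)s^2 + (M11 + M22 + M33)s - det A, where Mii is the 2×2 principal minor of A obtained by deleting row i and column i.
tr A = 3 + (-8) + (-2) = -7; M11 = (-8)·(-2) - 2·8 = 16 - 16 = 0; M22 = 3·(-2) - (-2)·2 = -6 - (-4) = -2; M33 = 3·(-8) - 10·(-4) = -24 - (-40) = 16; sum of minors = 14.
det A = 3·((-8)·(-2) - 2·8) - 10·((-4)·(-2) - 2·2) + (-2)·((-4)·8 - (-8)·2) = 3·0 - 10·4 + (-2)·(-16) = -8.
So p(s) = det(sI - A) = s^3 + 7s^2 + 14s + 8.
Rational-root test: any integer root divides 8. Testing small divisors, s = -1 works: p(-1) = -1 + 7 + (-14) + 8 = 0, so (s + 1) is a factor.
Dividing, p(s) = (s + 1)(s^2 + 6s + 8).
Factor s^2 + 6s + 8: two numbers with sum -6 and product 8 are -2 and -4, so s^2 + 6s + 8 = (s + 2)(s + 4).
Hence p(s) = (s + 1) (s + 2) (s + 4), with roots -4, -2, -1.
The eigenvalues -4, -2, -1 are distinct and real, so A is diagonalisable and x(t) = e^{At} x(0) = V diag(e^{λ_i t}) V^{-1} x(0), where the columns of V are the eigenvectors.
λ = -4: A - (-4)I = [[7, 10, -2], [-4, -4, 2], [2, 8, 2]]. v must be orthogonal to every row; (row 1) × (row 2) = [12, -6, 12], so take v_1 = [-2, 1, -2]^T.
λ = -2: A - (-2)I = [[5, 10, -2], [-4, -6, 2], [2, 8, 0]]. v must be orthogonal to every row; (row 1) × (row 2) = [8, -2, 10], so take v_2 = [4, -1, 5]^T.
λ = -1: A - (-1)I = [[4, 10, -2], [-4, -7, 2], [2, 8, -1]]. v must be orthogonal to every row; (row 1) × (row 2) = [6, 0, 12], so take v_3 = [1, 0, 2]^T.
V = [v_1 v_2 v_3] = [[-2, 4, 1], [1, -1, 0], [-2, 5, 2]] has det V = -1, so V^{-1} = adj(V)/det V = [[2, 3, -1], [2, 2, -1], [-3, -2, 2]].
Modal coordinates z(0) = V^{-1} x(0): 2·3 + 3·(-1) + (-1)·2 = 1; 2·3 + 2·(-1) + (-1)·2 = 2; (-3)·3 + (-2)·(-1) + 2·2 = -3; so z(0) = [1, 2, -3]^T.
x_1(t) = Σ_i (v_i)_1 · z_i(0) · e^{λ_i t} (row 1 of V times the modal terms).
x_1(0.4) = (-2)·1·e^{-4·0.4} + 4·2·e^{-2·0.4} + 1·(-3)·e^{-1·0.4} = (-2)·0.201897 + 8·0.449329 + (-3)·0.670320 = 1.1799.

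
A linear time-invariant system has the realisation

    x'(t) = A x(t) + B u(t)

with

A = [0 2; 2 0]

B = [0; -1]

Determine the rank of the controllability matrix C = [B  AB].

2

AB = [[-2], [0]]
Controllability matrix C = [B  AB] = [[0, -2], [-1, 0]]
det(C) = 0·0 - (-2)·(-1) = 0 - 2 = -2 ≠ 0, so rank(C) = 2.
rank(C) = 2 = n, so the pair (A, B) is completely controllable.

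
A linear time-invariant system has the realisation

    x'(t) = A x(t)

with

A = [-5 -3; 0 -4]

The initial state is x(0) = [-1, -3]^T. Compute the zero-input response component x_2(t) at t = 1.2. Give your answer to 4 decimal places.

-0.0247

det(sI - A) = s^2 - (tr A)s + det A, with tr A = (-5) + (-4) = -9 and det A = (-5)·(-4) - (-3)·0 = 20 - 0 = 20.
So p(s) = det(sI - A) = s^2 + 9s + 20.
Factor s^2 + 9s + 20: two numbers with sum -9 and product 20 are -4 and -5, so s^2 + 9s + 20 = (s + 4)(s + 5).
Hence p(s) = (s + 4) (s + 5), with roots -5, -4.
The eigenvalues -5, -4 are distinct and real, so A is diagonalisable and x(t) = e^{At} x(0) = V diag(e^{λ_i t}) V^{-1} x(0), where the columns of V are the eigenvectors.
λ = -5: A - (-5)I = [[0, -3], [0, 1]]. Row 1 gives 0·v1 + (-3)·v2 = 0, so take v_1 = [1, 0]^T.
λ = -4: A - (-4)I = [[-1, -3], [0, 0]]. Row 1 gives (-1)·v1 + (-3)·v2 = 0, so take v_2 = [-3, 1]^T.
V = [v_1 v_2] = [[1, -3], [0, 1]] has det V = 1, so V^{-1} = adj(V)/det V = [[1, 3], [0, 1]].
Modal coordinates z(0) = V^{-1} x(0): 1·(-1) + 3·(-3) = -10; 0·(-1) + 1·(-3) = -3; so z(0) = [-10, -3]^T.
x_2(t) = Σ_i (v_i)_2 · z_i(0) · e^{λ_i t} (row 2 of V times the modal terms).
x_2(1.2) = 0·(-10)·e^{-5·1.2} + 1·(-3)·e^{-4·1.2} = 0·0.002479 + (-3)·0.008230 = -0.0247.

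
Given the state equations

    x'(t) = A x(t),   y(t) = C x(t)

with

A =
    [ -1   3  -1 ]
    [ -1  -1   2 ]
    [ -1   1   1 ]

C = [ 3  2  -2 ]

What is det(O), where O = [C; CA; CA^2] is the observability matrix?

CA = [[-3, 5, -1]]
CA^2 = [[-1, -15, 12]]
Observability matrix O = [C; CA; CA^2] = [[3, 2, -2], [-3, 5, -1], [-1, -15, 12]]
Expanding along the first row, det(O) = 3·(5·12 - (-1)·(-15)) - 2·((-3)·12 - (-1)·(-1)) + (-2)·((-3)·(-15) - 5·(-1)) = 3·45 - 2·(-37) + (-2)·50 = 109
Since det(O) ≠ 0, rank(O) = 3 and the system is completely observable.

109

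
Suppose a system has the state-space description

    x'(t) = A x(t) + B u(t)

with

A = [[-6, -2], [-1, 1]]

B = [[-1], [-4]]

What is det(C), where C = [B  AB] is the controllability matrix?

59

AB = [[14], [-3]]
Controllability matrix C = [B  AB] = [[-1, 14], [-4, -3]]
det(C) = (-1)·(-3) - 14·(-4) = 3 - (-56) = 59
Since det(C) ≠ 0, rank(C) = 2 and the system is completely controllable.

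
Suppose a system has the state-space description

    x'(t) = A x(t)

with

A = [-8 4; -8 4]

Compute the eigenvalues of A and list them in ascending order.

det(sI - A) = s^2 - (tr A)s + det A, with tr A = (-8) + 4 = -4 and det A = (-8)·4 - 4·(-8) = -32 - (-32) = 0.
So p(s) = det(sI - A) = s^2 + 4s.
Factor s^2 + 4s: two numbers with sum -4 and product 0 are 0 and -4, so s^2 + 4s = s(s + 4).
Hence p(s) = s (s + 4), with roots -4, 0.
At least one eigenvalue has non-negative real part, so the system is not asymptotically stable.

-4, 0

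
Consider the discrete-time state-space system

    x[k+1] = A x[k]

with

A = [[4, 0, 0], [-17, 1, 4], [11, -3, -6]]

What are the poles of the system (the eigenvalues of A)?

det(zI - A) = z^3 - (tr A)z^2 + (M11 + M22 + M33)z - det A, where Mii is the 2×2 principal minor of A obtained by deleting row i and column i.
tr A = 4 + 1 + (-6) = -1; M11 = 1·(-6) - 4·(-3) = -6 - (-12) = 6; M22 = 4·(-6) - 0·11 = -24 - 0 = -24; M33 = 4·1 - 0·(-17) = 4 - 0 = 4; sum of minors = -14.
det A = 4·(1·(-6) - 4·(-3)) - 0·((-17)·(-6) - 4·11) + 0·((-17)·(-3) - 1·11) = 4·6 - 0·58 + 0·40 = 24.
So p(z) = det(zI - A) = z^3 + z^2 - 14z - 24.
Rational-root test: any integer root divides -24. Testing small divisors, z = -2 works: p(-2) = -8 + 4 + 28 + (-24) = 0, so (z + 2) is a factor.
Dividing, p(z) = (z + 2)(z^2 - z - 12).
Factor z^2 - z - 12: two numbers with sum 1 and product -12 are 4 and -3, so z^2 - z - 12 = (z - 4)(z + 3).
Hence p(z) = (z - 4) (z + 2) (z + 3), with roots -3, -2, 4.

-3, -2, 4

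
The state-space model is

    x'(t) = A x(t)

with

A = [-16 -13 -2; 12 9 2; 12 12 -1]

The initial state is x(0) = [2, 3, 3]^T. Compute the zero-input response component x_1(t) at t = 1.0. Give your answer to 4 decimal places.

det(sI - A) = s^3 - (tr A)s^2 + (M11 + M22 + M33)s - det A, where Mii is the 2×2 principal minor of A obtained by deleting row i and column i.
tr A = (-16) + 9 + (-1) = -8; M11 = 9·(-1) - 2·12 = -9 - 24 = -33; M22 = (-16)·(-1) - (-2)·12 = 16 - (-24) = 40; M33 = (-16)·9 - (-13)·12 = -144 - (-156) = 12; sum of minors = 19.
det A = (-16)·(9·(-1) - 2·12) - (-13)·(12·(-1) - 2·12) + (-2)·(12·12 - 9·12) = (-16)·(-33) - (-13)·(-36) + (-2)·36 = -12.
So p(s) = det(sI - A) = s^3 + 8s^2 + 19s + 12.
Rational-root test: any integer root divides 12. Testing small divisors, s = -1 works: p(-1) = -1 + 8 + (-19) + 12 = 0, so (s + 1) is a factor.
Dividing, p(s) = (s + 1)(s^2 + 7s + 12).
Factor s^2 + 7s + 12: two numbers with sum -7 and product 12 are -3 and -4, so s^2 + 7s + 12 = (s + 3)(s + 4).
Hence p(s) = (s + 1) (s + 3) (s + 4), with roots -4, -3, -1.
The eigenvalues -4, -3, -1 are distinct and real, so A is diagonalisable and x(t) = e^{At} x(0) = V diag(e^{λ_i t}) V^{-1} x(0), where the columns of V are the eigenvectors.
λ = -4: A - (-4)I = [[-12, -13, -2], [12, 13, 2], [12, 12, 3]]. v must be orthogonal to every row; (row 1) × (row 3) = [-15, 12, 12], so take v_1 = [5, -4, -4]^T.
λ = -3: A - (-3)I = [[-13, -13, -2], [12, 12, 2], [12, 12, 2]]. v must be orthogonal to every row; (row 1) × (row 2) = [-2, 2, 0], so take v_2 = [-1, 1, 0]^T.
λ = -1: A - (-1)I = [[-15, -13, -2], [12, 10, 2], [12, 12, 0]]. v must be orthogonal to every row; (row 1) × (row 2) = [-6, 6, 6], so take v_3 = [-1, 1, 1]^T.
V = [v_1 v_2 v_3] = [[5, -1, -1], [-4, 1, 1], [-4, 0, 1]] has det V = 1, so V^{-1} = adj(V)/det V = [[1, 1, 0], [0, 1, -1], [4, 4, 1]].
Modal coordinates z(0) = V^{-1} x(0): 1·2 + 1·3 + 0·3 = 5; 0·2 + 1·3 + (-1)·3 = 0; 4·2 + 4·3 + 1·3 = 23; so z(0) = [5, 0, 23]^T.
x_1(t) = Σ_i (v_i)_1 · z_i(0) · e^{λ_i t} (row 1 of V times the modal terms).
x_1(1.0) = 5·5·e^{-4·1.0} + (-1)·0·e^{-3·1.0} + (-1)·23·e^{-1·1.0} = 25·0.018316 + 0·0.049787 + (-23)·0.367879 = -8.0033.

-8.0033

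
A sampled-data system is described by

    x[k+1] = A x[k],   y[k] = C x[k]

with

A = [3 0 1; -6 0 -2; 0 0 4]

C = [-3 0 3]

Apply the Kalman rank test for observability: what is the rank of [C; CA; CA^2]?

1

CA = [[-9, 0, 9]]
CA^2 = [[-27, 0, 27]]
Observability matrix O = [C; CA; CA^2] = [[-3, 0, 3], [-9, 0, 9], [-27, 0, 27]]
Every row of O is a scalar multiple of row 1 = [-3, 0, 3] (multipliers 1, 3, 9), so the rows span a one-dimensional space.
O ≠ 0, hence rank(O) = 1.
rank(O) = 1 < n = 3, so the pair (A, C) is not completely observable.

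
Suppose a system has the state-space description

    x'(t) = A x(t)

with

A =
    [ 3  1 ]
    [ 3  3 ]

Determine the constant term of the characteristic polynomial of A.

For a 2×2 matrix, det(sI - A) = s^2 - (tr A)s + det A.
tr A = 6, det A = 6.
So p(s) = s^2 - 6s + 6.
The constant term is 6.

6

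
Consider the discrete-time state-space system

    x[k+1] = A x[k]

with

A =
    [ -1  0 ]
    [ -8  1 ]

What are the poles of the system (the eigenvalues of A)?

det(zI - A) = z^2 - (tr A)z + det A, with tr A = (-1) + 1 = 0 and det A = (-1)·1 - 0·(-8) = -1 - 0 = -1.
So p(z) = det(zI - A) = z^2 - 1.
Factor z^2 - 1: two numbers with sum 0 and product -1 are 1 and -1, so z^2 - 1 = (z - 1)(z + 1).
Hence p(z) = (z - 1) (z + 1), with roots -1, 1.

-1, 1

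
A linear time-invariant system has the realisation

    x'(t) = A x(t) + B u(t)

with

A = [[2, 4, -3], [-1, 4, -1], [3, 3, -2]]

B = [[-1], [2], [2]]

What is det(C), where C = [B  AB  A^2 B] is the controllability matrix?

-686

AB = [[0], [7], [-1]]
A^2B = [[31], [29], [23]]
Controllability matrix C = [B  AB  A^2B] = [[-1, 0, 31], [2, 7, 29], [2, -1, 23]]
Expanding along the first row, det(C) = (-1)·(7·23 - 29·(-1)) - 0·(2·23 - 29·2) + 31·(2·(-1) - 7·2) = (-1)·190 - 0·(-12) + 31·(-16) = -686
Since det(C) ≠ 0, rank(C) = 3 and the system is completely controllable.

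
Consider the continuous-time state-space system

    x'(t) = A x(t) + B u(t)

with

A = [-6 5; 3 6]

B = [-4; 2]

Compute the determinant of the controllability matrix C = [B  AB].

-68

AB = [[34], [0]]
Controllability matrix C = [B  AB] = [[-4, 34], [2, 0]]
det(C) = (-4)·0 - 34·2 = 0 - 68 = -68
Since det(C) ≠ 0, rank(C) = 2 and the system is completely controllable.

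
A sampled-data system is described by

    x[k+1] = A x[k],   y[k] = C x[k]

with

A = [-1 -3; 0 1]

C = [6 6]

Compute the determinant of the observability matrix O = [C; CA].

-36

CA = [[-6, -12]]
Observability matrix O = [C; CA] = [[6, 6], [-6, -12]]
det(O) = 6·(-12) - 6·(-6) = -72 - (-36) = -36
Since det(O) ≠ 0, rank(O) = 2 and the system is completely observable.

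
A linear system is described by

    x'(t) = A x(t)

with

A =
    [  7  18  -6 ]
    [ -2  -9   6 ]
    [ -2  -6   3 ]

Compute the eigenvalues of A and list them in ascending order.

det(sI - A) = s^3 - (tr A)s^2 + (M11 + M22 + M33)s - det A, where Mii is the 2×2 principal minor of A obtained by deleting row i and column i.
tr A = 7 + (-9) + 3 = 1; M11 = (-9)·3 - 6·(-6) = -27 - (-36) = 9; M22 = 7·3 - (-6)·(-2) = 21 - 12 = 9; M33 = 7·(-9) - 18·(-2) = -63 - (-36) = -27; sum of minors = -9.
det A = 7·((-9)·3 - 6·(-6)) - 18·((-2)·3 - 6·(-2)) + (-6)·((-2)·(-6) - (-9)·(-2)) = 7·9 - 18·6 + (-6)·(-6) = -9.
So p(s) = det(sI - A) = s^3 - s^2 - 9s + 9.
Rational-root test: any integer root divides 9. Testing small divisors, s = 1 works: p(1) = 1 + (-1) + (-9) + 9 = 0, so (s - 1) is a factor.
Dividing, p(s) = (s - 1)(s^2 - 9).
Factor s^2 - 9: two numbers with sum 0 and product -9 are 3 and -3, so s^2 - 9 = (s - 3)(s + 3).
Hence p(s) = (s - 3) (s - 1) (s + 3), with roots -3, 1, 3.
At least one eigenvalue has non-negative real part, so the system is not asymptotically stable.

-3, 1, 3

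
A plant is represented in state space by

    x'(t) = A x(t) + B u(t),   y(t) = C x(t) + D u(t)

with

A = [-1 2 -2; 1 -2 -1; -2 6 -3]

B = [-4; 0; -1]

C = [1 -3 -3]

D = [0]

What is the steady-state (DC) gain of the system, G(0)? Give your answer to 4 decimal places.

5.5000

G(0) = C(-A)^{-1}B + D = -C A^{-1} B + D.
det A = -6, so A^{-1} = (1/-6)·adj(A) = [[-2, 1, 1], [-5/6, 1/6, 1/2], [-1/3, -1/3, 0]]
A^{-1} B = [7, 17/6, 4/3]^T
C A^{-1} B = -11/2
G(0) = D - C A^{-1} B = 0 - (-11/2) = 11/2 ≈ 5.5000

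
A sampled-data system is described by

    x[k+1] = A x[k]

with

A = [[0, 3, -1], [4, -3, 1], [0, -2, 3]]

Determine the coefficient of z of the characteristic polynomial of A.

-19

Expand det(zI - A) for the 3×3 matrix.
p(z) = z^3 - 19z + 28.
(Check: constant term = det(-A) = (-1)^3 det A = 28; coefficient of z^2 = -tr A = 0.)
The coefficient of z is -19.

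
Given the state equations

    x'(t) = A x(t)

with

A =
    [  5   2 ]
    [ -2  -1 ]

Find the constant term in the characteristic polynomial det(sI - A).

For a 2×2 matrix, det(sI - A) = s^2 - (tr A)s + det A.
tr A = 4, det A = -1.
So p(s) = s^2 - 4s - 1.
The constant term is -1.

-1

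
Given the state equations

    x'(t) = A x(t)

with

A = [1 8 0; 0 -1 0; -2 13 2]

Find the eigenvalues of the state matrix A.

det(sI - A) = s^3 - (tr A)s^2 + (M11 + M22 + M33)s - det A, where Mii is the 2×2 principal minor of A obtained by deleting row i and column i.
tr A = 1 + (-1) + 2 = 2; M11 = (-1)·2 - 0·13 = -2 - 0 = -2; M22 = 1·2 - 0·(-2) = 2 - 0 = 2; M33 = 1·(-1) - 8·0 = -1 - 0 = -1; sum of minors = -1.
det A = 1·((-1)·2 - 0·13) - 8·(0·2 - 0·(-2)) + 0·(0·13 - (-1)·(-2)) = 1·(-2) - 8·0 + 0·(-2) = -2.
So p(s) = det(sI - A) = s^3 - 2s^2 - s + 2.
Rational-root test: any integer root divides 2. Testing small divisors, s = -1 works: p(-1) = -1 + (-2) + 1 + 2 = 0, so (s + 1) is a factor.
Dividing, p(s) = (s + 1)(s^2 - 3s + 2).
Factor s^2 - 3s + 2: two numbers with sum 3 and product 2 are 2 and 1, so s^2 - 3s + 2 = (s - 2)(s - 1).
Hence p(s) = (s - 2) (s - 1) (s + 1), with roots -1, 1, 2.
At least one eigenvalue has non-negative real part, so the system is not asymptotically stable.

-1, 1, 2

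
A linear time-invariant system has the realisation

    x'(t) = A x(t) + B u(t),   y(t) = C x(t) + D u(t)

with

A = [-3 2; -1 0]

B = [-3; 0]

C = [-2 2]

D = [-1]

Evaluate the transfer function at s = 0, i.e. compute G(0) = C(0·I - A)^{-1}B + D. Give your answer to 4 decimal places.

2.0000

G(0) = C(-A)^{-1}B + D = -C A^{-1} B + D.
det A = 2, so A^{-1} = (1/2)·adj(A) = [[0, -1], [1/2, -3/2]]
A^{-1} B = [0, -3/2]^T
C A^{-1} B = -3
G(0) = D - C A^{-1} B = -1 - (-3) = 2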